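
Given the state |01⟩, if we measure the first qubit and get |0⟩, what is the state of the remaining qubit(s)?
|1⟩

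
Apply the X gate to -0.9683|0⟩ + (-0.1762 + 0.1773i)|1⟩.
(-0.1762 + 0.1773i)|0⟩ - 0.9683|1⟩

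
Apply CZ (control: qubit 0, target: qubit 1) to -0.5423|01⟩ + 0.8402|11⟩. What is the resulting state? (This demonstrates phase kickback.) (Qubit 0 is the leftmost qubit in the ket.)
-0.5423|01⟩ - 0.8402|11⟩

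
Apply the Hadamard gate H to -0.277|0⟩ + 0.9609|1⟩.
0.4836|0⟩ - 0.8753|1⟩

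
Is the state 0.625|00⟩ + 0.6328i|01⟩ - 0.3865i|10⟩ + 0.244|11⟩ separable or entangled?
Entangled

Writing the state as a|00⟩ + b|01⟩ + c|10⟩ + d|11⟩, it is a product state iff ad − bc = 0.
Here (a, b, c, d) = (0.625, 0.6328i, -0.3865i, 0.244): ad − bc = (0.625)(0.244) − (0.6328i)(-0.3865i) = -0.09208 ≠ 0, so the state is entangled.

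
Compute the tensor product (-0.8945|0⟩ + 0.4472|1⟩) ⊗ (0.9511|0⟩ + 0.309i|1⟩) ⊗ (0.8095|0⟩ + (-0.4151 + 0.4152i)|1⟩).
-0.6887|000⟩ + (0.3532 - 0.3532i)|001⟩ - 0.2237i|010⟩ + (0.1148 + 0.1147i)|011⟩ + 0.3443|100⟩ + (-0.1766 + 0.1766i)|101⟩ + 0.1119i|110⟩ + (-0.05737 - 0.05736i)|111⟩

amp(|b₁b₂…⟩) = product of the factor amplitudes for bits b₁, b₂, …; only kets whose every factor amplitude is nonzero survive.
|000⟩: (-0.8945)(0.9511)(0.8095) = -0.6887
|001⟩: (-0.8945)(0.9511)(-0.4151 + 0.4152i) = (0.3532 - 0.3532i)
|010⟩: (-0.8945)(0.309i)(0.8095) = -0.2237i
|011⟩: (-0.8945)(0.309i)(-0.4151 + 0.4152i) = (0.1148 + 0.1147i)
|100⟩: (0.4472)(0.9511)(0.8095) = 0.3443
|101⟩: (0.4472)(0.9511)(-0.4151 + 0.4152i) = (-0.1766 + 0.1766i)
|110⟩: (0.4472)(0.309i)(0.8095) = 0.1119i
|111⟩: (0.4472)(0.309i)(-0.4151 + 0.4152i) = (-0.05737 - 0.05736i)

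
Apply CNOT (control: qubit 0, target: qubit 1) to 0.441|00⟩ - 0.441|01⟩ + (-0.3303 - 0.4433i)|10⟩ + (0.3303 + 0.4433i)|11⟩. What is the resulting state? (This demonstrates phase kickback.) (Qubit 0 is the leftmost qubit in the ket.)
0.441|00⟩ - 0.441|01⟩ + (0.3303 + 0.4433i)|10⟩ + (-0.3303 - 0.4433i)|11⟩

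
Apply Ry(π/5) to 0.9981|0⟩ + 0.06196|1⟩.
0.9301|0⟩ + 0.3674|1⟩

Ry(π/5) = [[cos(θ/2), −sin(θ/2)], [sin(θ/2), cos(θ/2)]]; θ = π/5, cos(θ/2) ≈ 0.951057, sin(θ/2) ≈ 0.309017.
With a = amp(|0⟩) = 0.9981 and b = amp(|1⟩) = 0.06196:
new amp(|0⟩) = (0.951057)·a + (-0.309017)·b = 0.9301
new amp(|1⟩) = (0.309017)·a + (0.951057)·b = 0.3674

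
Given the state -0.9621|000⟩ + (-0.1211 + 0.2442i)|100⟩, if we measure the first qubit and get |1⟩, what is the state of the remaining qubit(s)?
(-0.4443 + 0.8959i)|00⟩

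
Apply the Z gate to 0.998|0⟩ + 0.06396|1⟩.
0.998|0⟩ - 0.06396|1⟩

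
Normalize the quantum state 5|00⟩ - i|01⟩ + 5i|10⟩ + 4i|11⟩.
0.6108|00⟩ - 0.1222i|01⟩ + 0.6108i|10⟩ + 0.4887i|11⟩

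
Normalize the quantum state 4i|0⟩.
i|0⟩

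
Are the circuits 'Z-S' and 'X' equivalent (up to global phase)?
No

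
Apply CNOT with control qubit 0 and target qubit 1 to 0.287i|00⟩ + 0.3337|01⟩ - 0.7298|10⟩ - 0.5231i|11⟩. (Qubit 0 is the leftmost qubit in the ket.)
0.287i|00⟩ + 0.3337|01⟩ - 0.5231i|10⟩ - 0.7298|11⟩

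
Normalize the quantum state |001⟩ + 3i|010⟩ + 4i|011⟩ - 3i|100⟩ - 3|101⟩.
0.1508|001⟩ + 0.4523i|010⟩ + 0.603i|011⟩ - 0.4523i|100⟩ - 0.4523|101⟩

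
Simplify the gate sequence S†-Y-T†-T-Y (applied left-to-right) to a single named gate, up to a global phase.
S†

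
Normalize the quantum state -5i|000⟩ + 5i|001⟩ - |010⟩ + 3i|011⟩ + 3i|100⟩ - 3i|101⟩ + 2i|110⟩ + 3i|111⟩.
-0.5241i|000⟩ + 0.5241i|001⟩ - 0.1048|010⟩ + 0.3145i|011⟩ + 0.3145i|100⟩ - 0.3145i|101⟩ + 0.2097i|110⟩ + 0.3145i|111⟩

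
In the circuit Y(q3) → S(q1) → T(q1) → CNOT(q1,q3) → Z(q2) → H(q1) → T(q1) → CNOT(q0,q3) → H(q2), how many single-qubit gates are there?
7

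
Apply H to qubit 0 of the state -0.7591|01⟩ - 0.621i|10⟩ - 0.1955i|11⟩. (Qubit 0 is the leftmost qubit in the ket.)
-0.4391i|00⟩ + (-0.5368 - 0.1382i)|01⟩ + 0.4391i|10⟩ + (-0.5368 + 0.1382i)|11⟩

H on qubit 0 mixes each pair of kets that differ only in qubit 0: amplitudes (a, b) of (|…0…⟩, |…1…⟩) become ((a + b)/√2, (a − b)/√2). Kets absent from the input have amplitude 0.
(|00⟩, |10⟩): (a, b) = (0, -0.621i) → (-0.4391i, 0.4391i)
(|01⟩, |11⟩): (a, b) = (-0.7591, -0.1955i) → ((-0.5368 - 0.1382i), (-0.5368 + 0.1382i))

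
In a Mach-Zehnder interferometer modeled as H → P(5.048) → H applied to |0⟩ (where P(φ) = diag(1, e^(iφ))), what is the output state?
(0.6647 - 0.4721i)|0⟩ + (0.3353 + 0.4721i)|1⟩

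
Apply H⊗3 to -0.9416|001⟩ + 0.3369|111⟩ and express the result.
-0.2138|000⟩ + 0.2138|001⟩ - 0.452|010⟩ + 0.452|011⟩ - 0.452|100⟩ + 0.452|101⟩ - 0.2138|110⟩ + 0.2138|111⟩

H⊗3 gives amp(|y⟩) = (1/2√2) Σ_x (−1)^(x·y) amp(|x⟩), where x·y is the number of positions in which both x and y have a 1.
|000⟩: (-0.9416 + 0.3369)/(2√2) = -0.2138
|001⟩: (0.9416 - 0.3369)/(2√2) = 0.2138
|010⟩: (-0.9416 - 0.3369)/(2√2) = -0.452
|011⟩: (0.9416 + 0.3369)/(2√2) = 0.452
|100⟩: (-0.9416 - 0.3369)/(2√2) = -0.452
|101⟩: (0.9416 + 0.3369)/(2√2) = 0.452
|110⟩: (-0.9416 + 0.3369)/(2√2) = -0.2138
|111⟩: (0.9416 - 0.3369)/(2√2) = 0.2138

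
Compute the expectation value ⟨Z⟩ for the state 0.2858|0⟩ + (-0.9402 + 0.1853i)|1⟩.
-0.8366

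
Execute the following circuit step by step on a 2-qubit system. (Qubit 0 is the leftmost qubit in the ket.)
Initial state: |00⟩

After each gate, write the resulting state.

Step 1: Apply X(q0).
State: |10⟩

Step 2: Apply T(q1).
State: |10⟩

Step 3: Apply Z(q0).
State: -|10⟩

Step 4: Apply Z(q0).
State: |10⟩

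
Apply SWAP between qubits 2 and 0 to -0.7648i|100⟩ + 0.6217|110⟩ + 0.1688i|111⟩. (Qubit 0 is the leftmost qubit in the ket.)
-0.7648i|001⟩ + 0.6217|011⟩ + 0.1688i|111⟩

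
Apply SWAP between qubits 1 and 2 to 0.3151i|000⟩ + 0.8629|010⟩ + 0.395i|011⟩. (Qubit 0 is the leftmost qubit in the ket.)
0.3151i|000⟩ + 0.8629|001⟩ + 0.395i|011⟩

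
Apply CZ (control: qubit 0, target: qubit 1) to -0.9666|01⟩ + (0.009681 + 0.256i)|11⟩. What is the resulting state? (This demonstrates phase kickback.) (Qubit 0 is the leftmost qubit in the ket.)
-0.9666|01⟩ + (-0.009681 - 0.256i)|11⟩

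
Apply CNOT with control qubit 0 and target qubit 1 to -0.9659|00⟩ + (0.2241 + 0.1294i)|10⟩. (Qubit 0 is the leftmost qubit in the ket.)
-0.9659|00⟩ + (0.2241 + 0.1294i)|11⟩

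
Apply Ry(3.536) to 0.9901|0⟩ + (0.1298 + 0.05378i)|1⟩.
(-0.3213 - 0.05274i)|0⟩ + (0.9455 - 0.01054i)|1⟩

Ry(3.536) = [[cos(θ/2), −sin(θ/2)], [sin(θ/2), cos(θ/2)]]; θ = 3.536, cos(θ/2) ≈ -0.195928, sin(θ/2) ≈ 0.980618.
With a = amp(|0⟩) = 0.9901 and b = amp(|1⟩) = (0.1298 + 0.05378i):
new amp(|0⟩) = (-0.195928)·a + (-0.980618)·b = (-0.3213 - 0.05274i)
new amp(|1⟩) = (0.980618)·a + (-0.195928)·b = (0.9455 - 0.01054i)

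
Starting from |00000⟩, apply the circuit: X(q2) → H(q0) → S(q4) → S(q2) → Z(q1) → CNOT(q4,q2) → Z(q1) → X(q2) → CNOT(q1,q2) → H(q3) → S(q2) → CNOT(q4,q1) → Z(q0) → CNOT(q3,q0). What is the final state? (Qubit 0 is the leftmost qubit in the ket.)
(1/2)i|00000⟩ - (1/2)i|00010⟩ - (1/2)i|10000⟩ + (1/2)i|10010⟩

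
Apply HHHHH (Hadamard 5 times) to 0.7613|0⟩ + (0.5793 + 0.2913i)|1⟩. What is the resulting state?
(0.9479 + 0.206i)|0⟩ + (0.1287 - 0.206i)|1⟩

H² = I, so H^5 = H: a single Hadamard. With (a, b) = (0.7613, (0.5793 + 0.2913i)), H gives ((a + b)/√2, (a − b)/√2) = ((0.9479 + 0.206i), (0.1287 - 0.206i)).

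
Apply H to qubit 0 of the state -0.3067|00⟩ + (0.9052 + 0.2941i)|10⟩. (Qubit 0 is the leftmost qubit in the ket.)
(0.4232 + 0.208i)|00⟩ + (-0.8569 - 0.208i)|10⟩

H on qubit 0 mixes each pair of kets that differ only in qubit 0: amplitudes (a, b) of (|…0…⟩, |…1…⟩) become ((a + b)/√2, (a − b)/√2). Kets absent from the input have amplitude 0.
(|00⟩, |10⟩): (a, b) = (-0.3067, (0.9052 + 0.2941i)) → ((0.4232 + 0.208i), (-0.8569 - 0.208i))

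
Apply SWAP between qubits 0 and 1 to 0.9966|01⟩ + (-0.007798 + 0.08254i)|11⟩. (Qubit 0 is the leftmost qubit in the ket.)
0.9966|10⟩ + (-0.007798 + 0.08254i)|11⟩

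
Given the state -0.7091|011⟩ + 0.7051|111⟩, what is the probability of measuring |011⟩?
0.5028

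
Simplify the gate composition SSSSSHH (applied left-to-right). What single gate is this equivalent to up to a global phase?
S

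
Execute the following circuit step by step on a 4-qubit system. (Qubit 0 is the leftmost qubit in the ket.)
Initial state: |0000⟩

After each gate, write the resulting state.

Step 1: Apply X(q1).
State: |0100⟩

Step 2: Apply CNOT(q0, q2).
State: |0100⟩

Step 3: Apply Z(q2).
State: |0100⟩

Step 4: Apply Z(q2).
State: |0100⟩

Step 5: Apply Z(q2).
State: |0100⟩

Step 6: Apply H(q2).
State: 1/√2|0100⟩ + 1/√2|0110⟩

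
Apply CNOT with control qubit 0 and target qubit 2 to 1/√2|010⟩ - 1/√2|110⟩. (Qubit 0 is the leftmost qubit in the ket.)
1/√2|010⟩ - 1/√2|111⟩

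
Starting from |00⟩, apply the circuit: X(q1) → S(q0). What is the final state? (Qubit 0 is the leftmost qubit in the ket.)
|01⟩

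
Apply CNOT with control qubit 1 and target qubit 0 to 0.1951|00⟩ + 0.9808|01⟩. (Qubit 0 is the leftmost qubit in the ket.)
0.1951|00⟩ + 0.9808|11⟩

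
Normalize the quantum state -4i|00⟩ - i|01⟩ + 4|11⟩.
-0.6963i|00⟩ - 0.1741i|01⟩ + 0.6963|11⟩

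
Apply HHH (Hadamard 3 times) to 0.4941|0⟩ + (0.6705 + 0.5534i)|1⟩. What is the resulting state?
(0.8235 + 0.3913i)|0⟩ + (-0.1247 - 0.3913i)|1⟩

H² = I, so H^3 = H: a single Hadamard. With (a, b) = (0.4941, (0.6705 + 0.5534i)), H gives ((a + b)/√2, (a − b)/√2) = ((0.8235 + 0.3913i), (-0.1247 - 0.3913i)).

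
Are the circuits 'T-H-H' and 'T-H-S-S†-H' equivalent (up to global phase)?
Yes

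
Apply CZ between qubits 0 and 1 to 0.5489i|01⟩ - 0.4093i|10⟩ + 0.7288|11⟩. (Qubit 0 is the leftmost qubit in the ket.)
0.5489i|01⟩ - 0.4093i|10⟩ - 0.7288|11⟩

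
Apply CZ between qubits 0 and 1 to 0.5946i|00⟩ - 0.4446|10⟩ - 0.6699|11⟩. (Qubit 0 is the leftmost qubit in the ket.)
0.5946i|00⟩ - 0.4446|10⟩ + 0.6699|11⟩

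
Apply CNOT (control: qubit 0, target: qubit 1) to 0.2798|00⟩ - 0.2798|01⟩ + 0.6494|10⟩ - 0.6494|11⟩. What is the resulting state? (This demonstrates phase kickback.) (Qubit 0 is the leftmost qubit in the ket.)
0.2798|00⟩ - 0.2798|01⟩ - 0.6494|10⟩ + 0.6494|11⟩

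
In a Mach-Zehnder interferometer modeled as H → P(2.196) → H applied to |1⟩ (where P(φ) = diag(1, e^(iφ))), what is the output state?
(0.7926 - 0.4054i)|0⟩ + (0.2074 + 0.4054i)|1⟩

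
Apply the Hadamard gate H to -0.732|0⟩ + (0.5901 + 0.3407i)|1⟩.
(-0.1003 + 0.2409i)|0⟩ + (-0.9349 - 0.2409i)|1⟩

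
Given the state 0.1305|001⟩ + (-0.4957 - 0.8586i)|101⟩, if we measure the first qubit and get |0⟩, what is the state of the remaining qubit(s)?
|01⟩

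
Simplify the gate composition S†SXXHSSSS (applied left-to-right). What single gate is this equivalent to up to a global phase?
H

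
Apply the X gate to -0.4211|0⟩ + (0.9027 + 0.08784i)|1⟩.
(0.9027 + 0.08784i)|0⟩ - 0.4211|1⟩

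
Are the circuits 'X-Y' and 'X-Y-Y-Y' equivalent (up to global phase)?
Yes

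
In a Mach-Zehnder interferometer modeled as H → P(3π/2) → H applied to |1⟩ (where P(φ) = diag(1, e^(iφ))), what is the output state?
(1/2 + (1/2)i)|0⟩ + (1/2 - (1/2)i)|1⟩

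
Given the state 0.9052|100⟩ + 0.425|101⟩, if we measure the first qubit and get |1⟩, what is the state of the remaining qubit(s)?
0.9052|00⟩ + 0.425|01⟩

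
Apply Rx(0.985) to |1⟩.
-0.4728i|0⟩ + 0.8812|1⟩

Rx(0.985) = [[cos(θ/2), −i·sin(θ/2)], [−i·sin(θ/2), cos(θ/2)]]; θ = 0.985, cos(θ/2) ≈ 0.881154, sin(θ/2) ≈ 0.47283.
With a = amp(|0⟩) = 0 and b = amp(|1⟩) = 1:
new amp(|0⟩) = (0.881154)·a + (-0.47283i)·b = -0.4728i
new amp(|1⟩) = (-0.47283i)·a + (0.881154)·b = 0.8812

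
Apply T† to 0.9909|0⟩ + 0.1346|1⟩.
0.9909|0⟩ + (0.09518 - 0.09518i)|1⟩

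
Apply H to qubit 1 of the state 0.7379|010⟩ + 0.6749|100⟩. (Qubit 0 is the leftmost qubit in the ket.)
0.5218|000⟩ - 0.5218|010⟩ + 0.4772|100⟩ + 0.4772|110⟩

H on qubit 1 mixes each pair of kets that differ only in qubit 1: amplitudes (a, b) of (|…0…⟩, |…1…⟩) become ((a + b)/√2, (a − b)/√2). Kets absent from the input have amplitude 0.
(|000⟩, |010⟩): (a, b) = (0, 0.7379) → (0.5218, -0.5218)
(|100⟩, |110⟩): (a, b) = (0.6749, 0) → (0.4772, 0.4772)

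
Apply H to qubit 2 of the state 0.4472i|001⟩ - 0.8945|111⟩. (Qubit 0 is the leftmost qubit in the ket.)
0.3162i|000⟩ - 0.3162i|001⟩ - 0.6325|110⟩ + 0.6325|111⟩

H on qubit 2 mixes each pair of kets that differ only in qubit 2: amplitudes (a, b) of (|…0…⟩, |…1…⟩) become ((a + b)/√2, (a − b)/√2). Kets absent from the input have amplitude 0.
(|000⟩, |001⟩): (a, b) = (0, 0.4472i) → (0.3162i, -0.3162i)
(|110⟩, |111⟩): (a, b) = (0, -0.8945) → (-0.6325, 0.6325)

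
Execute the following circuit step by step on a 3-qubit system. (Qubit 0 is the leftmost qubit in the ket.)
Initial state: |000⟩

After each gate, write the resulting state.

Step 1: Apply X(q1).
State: |010⟩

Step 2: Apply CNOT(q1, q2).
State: |011⟩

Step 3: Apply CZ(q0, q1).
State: |011⟩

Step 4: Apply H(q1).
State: 1/√2|001⟩ - 1/√2|011⟩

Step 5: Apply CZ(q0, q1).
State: 1/√2|001⟩ - 1/√2|011⟩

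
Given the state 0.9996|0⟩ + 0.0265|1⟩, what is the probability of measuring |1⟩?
0.0007023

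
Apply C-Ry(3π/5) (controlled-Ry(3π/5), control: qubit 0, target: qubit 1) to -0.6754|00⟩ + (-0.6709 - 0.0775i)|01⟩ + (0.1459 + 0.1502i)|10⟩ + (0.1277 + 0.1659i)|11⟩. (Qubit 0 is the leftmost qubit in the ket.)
-0.6754|00⟩ + (-0.6709 - 0.0775i)|01⟩ + (-0.01755 - 0.04593i)|10⟩ + (0.1931 + 0.219i)|11⟩

C-Ry(3π/5) leaves the control-|0⟩ kets |00⟩, |01⟩ unchanged and applies Ry(3π/5) to qubit 1 on the control-|1⟩ pair (|10⟩, |11⟩).
Ry(3π/5) = [[cos(θ/2), −sin(θ/2)], [sin(θ/2), cos(θ/2)]]; θ = 3π/5, cos(θ/2) ≈ 0.587785, sin(θ/2) ≈ 0.809017.
With a = amp(|10⟩) = (0.1459 + 0.1502i) and b = amp(|11⟩) = (0.1277 + 0.1659i):
new amp(|10⟩) = (0.587785)·a + (-0.809017)·b = (-0.01755 - 0.04593i)
new amp(|11⟩) = (0.809017)·a + (0.587785)·b = (0.1931 + 0.219i)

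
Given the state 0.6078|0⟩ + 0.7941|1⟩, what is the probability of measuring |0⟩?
0.3694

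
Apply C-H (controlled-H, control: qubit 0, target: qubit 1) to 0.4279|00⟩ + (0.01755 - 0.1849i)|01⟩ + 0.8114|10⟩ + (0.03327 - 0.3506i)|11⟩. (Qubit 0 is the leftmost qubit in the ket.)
0.4279|00⟩ + (0.01755 - 0.1849i)|01⟩ + (0.5973 - 0.2479i)|10⟩ + (0.5502 + 0.2479i)|11⟩

C-H leaves the control-|0⟩ kets |00⟩, |01⟩ unchanged and applies H to qubit 1 on the control-|1⟩ pair (|10⟩, |11⟩).
H = [[1/√2, 1/√2], [1/√2, -1/√2]].
With a = amp(|10⟩) = 0.8114 and b = amp(|11⟩) = (0.03327 - 0.3506i):
new amp(|10⟩) = (1/√2)·a + (1/√2)·b = (0.5973 - 0.2479i)
new amp(|11⟩) = (1/√2)·a + (-1/√2)·b = (0.5502 + 0.2479i)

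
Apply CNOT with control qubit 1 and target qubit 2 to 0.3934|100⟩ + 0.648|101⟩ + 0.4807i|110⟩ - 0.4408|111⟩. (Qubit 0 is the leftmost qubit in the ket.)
0.3934|100⟩ + 0.648|101⟩ - 0.4408|110⟩ + 0.4807i|111⟩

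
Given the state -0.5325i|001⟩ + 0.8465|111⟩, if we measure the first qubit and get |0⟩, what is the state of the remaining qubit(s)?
-i|01⟩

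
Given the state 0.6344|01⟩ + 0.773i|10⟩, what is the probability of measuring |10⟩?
0.5975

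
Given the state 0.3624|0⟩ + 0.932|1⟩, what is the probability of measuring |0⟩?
0.1313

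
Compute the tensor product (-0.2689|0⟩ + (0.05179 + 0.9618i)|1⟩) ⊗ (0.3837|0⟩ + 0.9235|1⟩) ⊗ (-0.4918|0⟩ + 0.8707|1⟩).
0.05074|000⟩ - 0.08984|001⟩ + 0.1221|010⟩ - 0.2162|011⟩ + (-0.009773 - 0.1815i)|100⟩ + (0.0173 + 0.3213i)|101⟩ + (-0.02352 - 0.4368i)|110⟩ + (0.04164 + 0.7734i)|111⟩

amp(|b₁b₂…⟩) = product of the factor amplitudes for bits b₁, b₂, …; only kets whose every factor amplitude is nonzero survive.
|000⟩: (-0.2689)(0.3837)(-0.4918) = 0.05074
|001⟩: (-0.2689)(0.3837)(0.8707) = -0.08984
|010⟩: (-0.2689)(0.9235)(-0.4918) = 0.1221
|011⟩: (-0.2689)(0.9235)(0.8707) = -0.2162
|100⟩: (0.05179 + 0.9618i)(0.3837)(-0.4918) = (-0.009773 - 0.1815i)
|101⟩: (0.05179 + 0.9618i)(0.3837)(0.8707) = (0.0173 + 0.3213i)
|110⟩: (0.05179 + 0.9618i)(0.9235)(-0.4918) = (-0.02352 - 0.4368i)
|111⟩: (0.05179 + 0.9618i)(0.9235)(0.8707) = (0.04164 + 0.7734i)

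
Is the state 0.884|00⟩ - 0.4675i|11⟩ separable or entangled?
Entangled

Writing the state as a|00⟩ + b|01⟩ + c|10⟩ + d|11⟩, it is a product state iff ad − bc = 0.
Here (a, b, c, d) = (0.884, 0, 0, -0.4675i): ad − bc = (0.884)(-0.4675i) − (0)(0) = -0.4133i ≠ 0, so the state is entangled.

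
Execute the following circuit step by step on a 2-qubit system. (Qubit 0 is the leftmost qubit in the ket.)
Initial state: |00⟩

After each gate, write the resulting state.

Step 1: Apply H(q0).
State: 1/√2|00⟩ + 1/√2|10⟩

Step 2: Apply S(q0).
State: 1/√2|00⟩ + (1/√2)i|10⟩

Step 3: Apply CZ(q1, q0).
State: 1/√2|00⟩ + (1/√2)i|10⟩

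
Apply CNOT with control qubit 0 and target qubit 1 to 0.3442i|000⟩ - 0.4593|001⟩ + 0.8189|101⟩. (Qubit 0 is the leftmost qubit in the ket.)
0.3442i|000⟩ - 0.4593|001⟩ + 0.8189|111⟩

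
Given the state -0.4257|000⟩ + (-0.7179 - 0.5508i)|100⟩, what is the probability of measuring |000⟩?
0.1812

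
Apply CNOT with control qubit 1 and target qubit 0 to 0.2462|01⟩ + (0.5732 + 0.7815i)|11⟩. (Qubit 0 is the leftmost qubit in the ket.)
(0.5732 + 0.7815i)|01⟩ + 0.2462|11⟩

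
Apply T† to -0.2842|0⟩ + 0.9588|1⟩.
-0.2842|0⟩ + (0.678 - 0.678i)|1⟩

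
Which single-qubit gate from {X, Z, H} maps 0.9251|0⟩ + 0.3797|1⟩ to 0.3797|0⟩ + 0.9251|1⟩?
X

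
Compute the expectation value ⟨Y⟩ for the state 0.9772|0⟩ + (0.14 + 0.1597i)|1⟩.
0.3121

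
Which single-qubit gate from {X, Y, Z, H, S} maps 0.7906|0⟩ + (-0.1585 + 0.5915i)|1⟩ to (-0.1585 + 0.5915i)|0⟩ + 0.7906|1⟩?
X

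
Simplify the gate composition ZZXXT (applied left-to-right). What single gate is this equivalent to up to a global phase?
T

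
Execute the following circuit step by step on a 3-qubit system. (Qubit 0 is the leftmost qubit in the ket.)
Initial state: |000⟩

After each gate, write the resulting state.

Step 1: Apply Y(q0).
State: i|100⟩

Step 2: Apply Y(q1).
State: -|110⟩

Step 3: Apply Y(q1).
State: i|100⟩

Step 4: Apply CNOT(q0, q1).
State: i|110⟩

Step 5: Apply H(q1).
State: (1/√2)i|100⟩ - (1/√2)i|110⟩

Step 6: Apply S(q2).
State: (1/√2)i|100⟩ - (1/√2)i|110⟩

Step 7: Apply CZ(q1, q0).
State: (1/√2)i|100⟩ + (1/√2)i|110⟩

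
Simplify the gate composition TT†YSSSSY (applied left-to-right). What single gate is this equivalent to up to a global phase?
I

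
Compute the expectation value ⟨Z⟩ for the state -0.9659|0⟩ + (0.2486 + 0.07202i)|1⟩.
0.866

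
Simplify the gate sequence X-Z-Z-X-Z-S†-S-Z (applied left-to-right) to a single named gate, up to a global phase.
I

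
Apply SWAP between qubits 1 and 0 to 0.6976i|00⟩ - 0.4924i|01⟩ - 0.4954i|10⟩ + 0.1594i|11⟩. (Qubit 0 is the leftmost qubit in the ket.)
0.6976i|00⟩ - 0.4954i|01⟩ - 0.4924i|10⟩ + 0.1594i|11⟩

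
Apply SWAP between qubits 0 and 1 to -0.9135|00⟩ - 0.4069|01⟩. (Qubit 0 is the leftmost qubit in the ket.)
-0.9135|00⟩ - 0.4069|10⟩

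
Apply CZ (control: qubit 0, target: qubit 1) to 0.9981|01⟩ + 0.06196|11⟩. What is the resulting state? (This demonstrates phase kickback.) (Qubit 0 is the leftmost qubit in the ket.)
0.9981|01⟩ - 0.06196|11⟩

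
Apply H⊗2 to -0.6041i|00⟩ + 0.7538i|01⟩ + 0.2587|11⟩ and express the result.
(0.1294 + 0.07485i)|00⟩ + (-0.1294 - 0.679i)|01⟩ + (-0.1294 + 0.07485i)|10⟩ + (0.1294 - 0.679i)|11⟩

H⊗2 gives amp(|y⟩) = (1/2) Σ_x (−1)^(x·y) amp(|x⟩), where x·y is the number of positions in which both x and y have a 1.
|00⟩: (-0.6041i + 0.7538i + 0.2587)/2 = (0.1294 + 0.07485i)
|01⟩: (-0.6041i - 0.7538i - 0.2587)/2 = (-0.1294 - 0.679i)
|10⟩: (-0.6041i + 0.7538i - 0.2587)/2 = (-0.1294 + 0.07485i)
|11⟩: (-0.6041i - 0.7538i + 0.2587)/2 = (0.1294 - 0.679i)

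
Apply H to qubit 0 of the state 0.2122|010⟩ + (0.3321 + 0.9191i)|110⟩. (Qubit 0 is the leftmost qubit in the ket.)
(0.3849 + 0.6499i)|010⟩ + (-0.08478 - 0.6499i)|110⟩

H on qubit 0 mixes each pair of kets that differ only in qubit 0: amplitudes (a, b) of (|…0…⟩, |…1…⟩) become ((a + b)/√2, (a − b)/√2). Kets absent from the input have amplitude 0.
(|010⟩, |110⟩): (a, b) = (0.2122, (0.3321 + 0.9191i)) → ((0.3849 + 0.6499i), (-0.08478 - 0.6499i))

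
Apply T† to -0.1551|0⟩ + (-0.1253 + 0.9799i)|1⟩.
-0.1551|0⟩ + (0.6043 + 0.7815i)|1⟩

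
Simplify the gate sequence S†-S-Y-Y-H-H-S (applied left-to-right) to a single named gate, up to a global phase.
S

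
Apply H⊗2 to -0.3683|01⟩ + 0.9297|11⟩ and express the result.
0.2807|00⟩ - 0.2807|01⟩ - 0.649|10⟩ + 0.649|11⟩

H⊗2 gives amp(|y⟩) = (1/2) Σ_x (−1)^(x·y) amp(|x⟩), where x·y is the number of positions in which both x and y have a 1.
|00⟩: (-0.3683 + 0.9297)/2 = 0.2807
|01⟩: (0.3683 - 0.9297)/2 = -0.2807
|10⟩: (-0.3683 - 0.9297)/2 = -0.649
|11⟩: (0.3683 + 0.9297)/2 = 0.649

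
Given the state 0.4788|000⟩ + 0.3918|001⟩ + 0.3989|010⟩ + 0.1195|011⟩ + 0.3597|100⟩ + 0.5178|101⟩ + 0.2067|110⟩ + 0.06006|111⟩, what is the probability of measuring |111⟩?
0.003607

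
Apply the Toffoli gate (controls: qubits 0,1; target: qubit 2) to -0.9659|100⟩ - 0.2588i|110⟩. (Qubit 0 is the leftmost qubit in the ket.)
-0.9659|100⟩ - 0.2588i|111⟩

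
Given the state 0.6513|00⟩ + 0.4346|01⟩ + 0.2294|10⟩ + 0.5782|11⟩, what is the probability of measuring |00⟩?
0.4242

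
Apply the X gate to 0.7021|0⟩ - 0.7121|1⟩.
-0.7121|0⟩ + 0.7021|1⟩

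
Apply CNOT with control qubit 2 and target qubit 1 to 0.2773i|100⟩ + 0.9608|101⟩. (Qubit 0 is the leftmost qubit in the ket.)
0.2773i|100⟩ + 0.9608|111⟩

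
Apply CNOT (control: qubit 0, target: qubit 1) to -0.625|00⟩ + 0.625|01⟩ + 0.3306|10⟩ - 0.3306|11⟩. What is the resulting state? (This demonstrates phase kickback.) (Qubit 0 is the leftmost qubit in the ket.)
-0.625|00⟩ + 0.625|01⟩ - 0.3306|10⟩ + 0.3306|11⟩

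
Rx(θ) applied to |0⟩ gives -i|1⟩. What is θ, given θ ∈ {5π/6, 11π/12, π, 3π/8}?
π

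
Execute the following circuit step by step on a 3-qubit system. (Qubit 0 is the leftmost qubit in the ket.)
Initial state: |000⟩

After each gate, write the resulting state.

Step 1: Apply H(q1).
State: 1/√2|000⟩ + 1/√2|010⟩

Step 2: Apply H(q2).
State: 1/2|000⟩ + 1/2|001⟩ + 1/2|010⟩ + 1/2|011⟩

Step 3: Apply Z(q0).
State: 1/2|000⟩ + 1/2|001⟩ + 1/2|010⟩ + 1/2|011⟩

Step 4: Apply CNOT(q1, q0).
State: 1/2|000⟩ + 1/2|001⟩ + 1/2|110⟩ + 1/2|111⟩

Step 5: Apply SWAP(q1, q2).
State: 1/2|000⟩ + 1/2|010⟩ + 1/2|101⟩ + 1/2|111⟩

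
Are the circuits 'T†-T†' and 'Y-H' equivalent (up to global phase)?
No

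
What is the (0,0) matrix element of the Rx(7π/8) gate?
0.1951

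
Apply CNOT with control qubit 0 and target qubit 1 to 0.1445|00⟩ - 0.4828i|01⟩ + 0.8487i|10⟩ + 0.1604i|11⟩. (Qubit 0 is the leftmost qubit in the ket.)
0.1445|00⟩ - 0.4828i|01⟩ + 0.1604i|10⟩ + 0.8487i|11⟩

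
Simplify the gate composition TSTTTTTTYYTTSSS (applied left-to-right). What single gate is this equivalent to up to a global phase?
T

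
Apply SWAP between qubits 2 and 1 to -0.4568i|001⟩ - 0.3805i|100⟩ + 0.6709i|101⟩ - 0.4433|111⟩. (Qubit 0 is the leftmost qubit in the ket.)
-0.4568i|010⟩ - 0.3805i|100⟩ + 0.6709i|110⟩ - 0.4433|111⟩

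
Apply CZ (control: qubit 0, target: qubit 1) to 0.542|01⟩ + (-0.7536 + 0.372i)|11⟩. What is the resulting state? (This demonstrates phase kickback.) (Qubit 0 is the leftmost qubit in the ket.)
0.542|01⟩ + (0.7536 - 0.372i)|11⟩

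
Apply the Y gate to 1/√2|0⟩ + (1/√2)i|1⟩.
1/√2|0⟩ + (1/√2)i|1⟩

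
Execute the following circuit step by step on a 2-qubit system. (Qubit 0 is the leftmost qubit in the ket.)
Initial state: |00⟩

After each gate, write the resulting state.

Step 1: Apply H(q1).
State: 1/√2|00⟩ + 1/√2|01⟩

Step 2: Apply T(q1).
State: 1/√2|00⟩ + (1/2 + (1/2)i)|01⟩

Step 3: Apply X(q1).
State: (1/2 + (1/2)i)|00⟩ + 1/√2|01⟩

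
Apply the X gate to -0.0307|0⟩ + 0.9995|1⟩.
0.9995|0⟩ - 0.0307|1⟩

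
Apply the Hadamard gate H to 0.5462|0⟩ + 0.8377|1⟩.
0.9786|0⟩ - 0.2061|1⟩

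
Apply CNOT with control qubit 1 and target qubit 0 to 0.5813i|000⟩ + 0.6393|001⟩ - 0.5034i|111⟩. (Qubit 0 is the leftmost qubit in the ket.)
0.5813i|000⟩ + 0.6393|001⟩ - 0.5034i|011⟩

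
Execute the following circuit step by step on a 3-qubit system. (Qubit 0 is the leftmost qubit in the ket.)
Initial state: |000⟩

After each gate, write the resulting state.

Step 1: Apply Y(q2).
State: i|001⟩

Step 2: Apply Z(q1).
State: i|001⟩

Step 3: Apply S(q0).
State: i|001⟩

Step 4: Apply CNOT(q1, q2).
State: i|001⟩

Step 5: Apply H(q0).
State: (1/√2)i|001⟩ + (1/√2)i|101⟩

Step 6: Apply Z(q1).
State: (1/√2)i|001⟩ + (1/√2)i|101⟩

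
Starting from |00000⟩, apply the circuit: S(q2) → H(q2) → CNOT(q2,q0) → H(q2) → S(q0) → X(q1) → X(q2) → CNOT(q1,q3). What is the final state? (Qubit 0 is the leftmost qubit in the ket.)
1/2|01010⟩ + 1/2|01110⟩ - (1/2)i|11010⟩ + (1/2)i|11110⟩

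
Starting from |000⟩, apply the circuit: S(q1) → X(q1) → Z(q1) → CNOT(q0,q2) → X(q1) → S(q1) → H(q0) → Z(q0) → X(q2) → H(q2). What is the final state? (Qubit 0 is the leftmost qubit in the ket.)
-1/2|000⟩ + 1/2|001⟩ + 1/2|100⟩ - 1/2|101⟩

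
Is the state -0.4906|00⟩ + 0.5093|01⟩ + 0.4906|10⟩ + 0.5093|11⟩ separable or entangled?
Entangled

Writing the state as a|00⟩ + b|01⟩ + c|10⟩ + d|11⟩, it is a product state iff ad − bc = 0.
Here (a, b, c, d) = (-0.4906, 0.5093, 0.4906, 0.5093): ad − bc = (-0.4906)(0.5093) − (0.5093)(0.4906) = -0.4997 ≠ 0, so the state is entangled.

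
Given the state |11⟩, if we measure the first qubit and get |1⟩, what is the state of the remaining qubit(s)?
|1⟩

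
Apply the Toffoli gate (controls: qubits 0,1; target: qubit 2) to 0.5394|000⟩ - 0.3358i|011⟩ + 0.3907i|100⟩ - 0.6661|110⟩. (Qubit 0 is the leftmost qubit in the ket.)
0.5394|000⟩ - 0.3358i|011⟩ + 0.3907i|100⟩ - 0.6661|111⟩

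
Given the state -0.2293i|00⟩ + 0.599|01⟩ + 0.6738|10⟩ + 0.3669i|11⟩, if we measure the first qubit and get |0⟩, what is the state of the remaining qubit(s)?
-0.3575i|0⟩ + 0.9339|1⟩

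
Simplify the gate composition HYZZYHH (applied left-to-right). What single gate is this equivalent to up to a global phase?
H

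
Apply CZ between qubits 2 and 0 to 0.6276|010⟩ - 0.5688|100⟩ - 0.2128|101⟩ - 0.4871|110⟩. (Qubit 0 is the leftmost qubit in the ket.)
0.6276|010⟩ - 0.5688|100⟩ + 0.2128|101⟩ - 0.4871|110⟩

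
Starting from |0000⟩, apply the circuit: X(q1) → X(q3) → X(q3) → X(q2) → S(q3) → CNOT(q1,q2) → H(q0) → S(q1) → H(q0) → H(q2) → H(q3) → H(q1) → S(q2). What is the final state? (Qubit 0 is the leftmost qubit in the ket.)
(1/√8)i|0000⟩ + (1/√8)i|0001⟩ - 1/√8|0010⟩ - 1/√8|0011⟩ - (1/√8)i|0100⟩ - (1/√8)i|0101⟩ + 1/√8|0110⟩ + 1/√8|0111⟩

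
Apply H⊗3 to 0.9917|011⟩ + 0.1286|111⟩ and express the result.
0.3961|000⟩ - 0.3961|001⟩ - 0.3961|010⟩ + 0.3961|011⟩ + 0.3052|100⟩ - 0.3052|101⟩ - 0.3052|110⟩ + 0.3052|111⟩

H⊗3 gives amp(|y⟩) = (1/2√2) Σ_x (−1)^(x·y) amp(|x⟩), where x·y is the number of positions in which both x and y have a 1.
|000⟩: (0.9917 + 0.1286)/(2√2) = 0.3961
|001⟩: (-0.9917 - 0.1286)/(2√2) = -0.3961
|010⟩: (-0.9917 - 0.1286)/(2√2) = -0.3961
|011⟩: (0.9917 + 0.1286)/(2√2) = 0.3961
|100⟩: (0.9917 - 0.1286)/(2√2) = 0.3052
|101⟩: (-0.9917 + 0.1286)/(2√2) = -0.3052
|110⟩: (-0.9917 + 0.1286)/(2√2) = -0.3052
|111⟩: (0.9917 - 0.1286)/(2√2) = 0.3052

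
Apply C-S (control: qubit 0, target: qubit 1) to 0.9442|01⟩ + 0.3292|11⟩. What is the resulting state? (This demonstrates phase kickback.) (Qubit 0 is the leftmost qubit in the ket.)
0.9442|01⟩ + 0.3292i|11⟩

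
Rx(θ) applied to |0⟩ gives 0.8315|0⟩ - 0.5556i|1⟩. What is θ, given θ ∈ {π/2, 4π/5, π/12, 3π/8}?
3π/8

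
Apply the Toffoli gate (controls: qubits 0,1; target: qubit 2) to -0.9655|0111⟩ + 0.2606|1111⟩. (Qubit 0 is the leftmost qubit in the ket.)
-0.9655|0111⟩ + 0.2606|1101⟩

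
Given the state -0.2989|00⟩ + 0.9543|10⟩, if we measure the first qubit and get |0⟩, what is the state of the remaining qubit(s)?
-|0⟩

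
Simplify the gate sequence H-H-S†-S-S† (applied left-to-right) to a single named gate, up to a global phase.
S†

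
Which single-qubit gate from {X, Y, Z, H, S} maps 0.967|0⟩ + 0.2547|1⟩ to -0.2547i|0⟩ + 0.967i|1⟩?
Y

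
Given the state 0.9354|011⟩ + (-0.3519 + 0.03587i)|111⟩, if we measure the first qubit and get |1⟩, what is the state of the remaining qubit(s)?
(-0.9948 + 0.1014i)|11⟩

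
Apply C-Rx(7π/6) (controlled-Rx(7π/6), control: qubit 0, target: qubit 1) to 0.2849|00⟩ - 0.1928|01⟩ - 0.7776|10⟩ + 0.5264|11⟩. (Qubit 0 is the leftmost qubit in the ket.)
0.2849|00⟩ - 0.1928|01⟩ + (0.2013 - 0.5085i)|10⟩ + (-0.1362 + 0.7511i)|11⟩

C-Rx(7π/6) leaves the control-|0⟩ kets |00⟩, |01⟩ unchanged and applies Rx(7π/6) to qubit 1 on the control-|1⟩ pair (|10⟩, |11⟩).
Rx(7π/6) = [[cos(θ/2), −i·sin(θ/2)], [−i·sin(θ/2), cos(θ/2)]]; θ = 7π/6, cos(θ/2) ≈ -0.258819, sin(θ/2) ≈ 0.965926.
With a = amp(|10⟩) = -0.7776 and b = amp(|11⟩) = 0.5264:
new amp(|10⟩) = (-0.258819)·a + (-0.965926i)·b = (0.2013 - 0.5085i)
new amp(|11⟩) = (-0.965926i)·a + (-0.258819)·b = (-0.1362 + 0.7511i)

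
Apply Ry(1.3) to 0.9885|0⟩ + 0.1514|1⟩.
0.6953|0⟩ + 0.7188|1⟩

Ry(1.3) = [[cos(θ/2), −sin(θ/2)], [sin(θ/2), cos(θ/2)]]; θ = 1.3, cos(θ/2) ≈ 0.796084, sin(θ/2) ≈ 0.605186.
With a = amp(|0⟩) = 0.9885 and b = amp(|1⟩) = 0.1514:
new amp(|0⟩) = (0.796084)·a + (-0.605186)·b = 0.6953
new amp(|1⟩) = (0.605186)·a + (0.796084)·b = 0.7188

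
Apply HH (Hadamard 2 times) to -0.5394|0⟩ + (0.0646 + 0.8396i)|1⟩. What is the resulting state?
-0.5394|0⟩ + (0.0646 + 0.8396i)|1⟩

H² = I, so an even number of Hadamards cancels: H^2 = I and the state is unchanged.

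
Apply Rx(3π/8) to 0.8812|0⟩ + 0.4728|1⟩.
(0.7327 - 0.2627i)|0⟩ + (0.3931 - 0.4896i)|1⟩

Rx(3π/8) = [[cos(θ/2), −i·sin(θ/2)], [−i·sin(θ/2), cos(θ/2)]]; θ = 3π/8, cos(θ/2) ≈ 0.83147, sin(θ/2) ≈ 0.55557.
With a = amp(|0⟩) = 0.8812 and b = amp(|1⟩) = 0.4728:
new amp(|0⟩) = (0.83147)·a + (-0.55557i)·b = (0.7327 - 0.2627i)
new amp(|1⟩) = (-0.55557i)·a + (0.83147)·b = (0.3931 - 0.4896i)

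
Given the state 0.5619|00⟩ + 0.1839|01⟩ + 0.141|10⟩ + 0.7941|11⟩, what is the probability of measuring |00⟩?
0.3157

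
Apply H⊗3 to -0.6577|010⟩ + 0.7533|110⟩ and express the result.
0.0338|000⟩ + 0.0338|001⟩ - 0.0338|010⟩ - 0.0338|011⟩ - 0.4989|100⟩ - 0.4989|101⟩ + 0.4989|110⟩ + 0.4989|111⟩

H⊗3 gives amp(|y⟩) = (1/2√2) Σ_x (−1)^(x·y) amp(|x⟩), where x·y is the number of positions in which both x and y have a 1.
|000⟩: (-0.6577 + 0.7533)/(2√2) = 0.0338
|001⟩: (-0.6577 + 0.7533)/(2√2) = 0.0338
|010⟩: (0.6577 - 0.7533)/(2√2) = -0.0338
|011⟩: (0.6577 - 0.7533)/(2√2) = -0.0338
|100⟩: (-0.6577 - 0.7533)/(2√2) = -0.4989
|101⟩: (-0.6577 - 0.7533)/(2√2) = -0.4989
|110⟩: (0.6577 + 0.7533)/(2√2) = 0.4989
|111⟩: (0.6577 + 0.7533)/(2√2) = 0.4989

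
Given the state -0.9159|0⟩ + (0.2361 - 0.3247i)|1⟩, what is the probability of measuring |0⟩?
0.8389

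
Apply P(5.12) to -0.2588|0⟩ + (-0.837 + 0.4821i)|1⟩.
-0.2588|0⟩ + (0.1108 + 0.9595i)|1⟩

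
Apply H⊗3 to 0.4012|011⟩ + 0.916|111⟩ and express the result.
0.4657|000⟩ - 0.4657|001⟩ - 0.4657|010⟩ + 0.4657|011⟩ - 0.182|100⟩ + 0.182|101⟩ + 0.182|110⟩ - 0.182|111⟩

H⊗3 gives amp(|y⟩) = (1/2√2) Σ_x (−1)^(x·y) amp(|x⟩), where x·y is the number of positions in which both x and y have a 1.
|000⟩: (0.4012 + 0.916)/(2√2) = 0.4657
|001⟩: (-0.4012 - 0.916)/(2√2) = -0.4657
|010⟩: (-0.4012 - 0.916)/(2√2) = -0.4657
|011⟩: (0.4012 + 0.916)/(2√2) = 0.4657
|100⟩: (0.4012 - 0.916)/(2√2) = -0.182
|101⟩: (-0.4012 + 0.916)/(2√2) = 0.182
|110⟩: (-0.4012 + 0.916)/(2√2) = 0.182
|111⟩: (0.4012 - 0.916)/(2√2) = -0.182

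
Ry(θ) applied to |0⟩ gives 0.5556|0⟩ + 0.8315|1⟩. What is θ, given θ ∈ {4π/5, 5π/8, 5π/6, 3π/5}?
5π/8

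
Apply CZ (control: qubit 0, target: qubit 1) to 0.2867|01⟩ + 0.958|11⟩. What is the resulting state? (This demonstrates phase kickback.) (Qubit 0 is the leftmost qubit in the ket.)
0.2867|01⟩ - 0.958|11⟩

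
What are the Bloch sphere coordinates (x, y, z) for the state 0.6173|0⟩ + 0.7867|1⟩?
(0.9713, 0, -0.2378)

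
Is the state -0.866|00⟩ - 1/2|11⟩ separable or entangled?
Entangled

Writing the state as a|00⟩ + b|01⟩ + c|10⟩ + d|11⟩, it is a product state iff ad − bc = 0.
Here (a, b, c, d) = (-0.866, 0, 0, -1/2): ad − bc = (-0.866)(-1/2) − (0)(0) = 0.433 ≠ 0, so the state is entangled.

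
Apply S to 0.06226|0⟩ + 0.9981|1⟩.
0.06226|0⟩ + 0.9981i|1⟩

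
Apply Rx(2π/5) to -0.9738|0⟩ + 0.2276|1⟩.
(-0.7878 - 0.1338i)|0⟩ + (0.1841 + 0.5724i)|1⟩

Rx(2π/5) = [[cos(θ/2), −i·sin(θ/2)], [−i·sin(θ/2), cos(θ/2)]]; θ = 2π/5, cos(θ/2) ≈ 0.809017, sin(θ/2) ≈ 0.587785.
With a = amp(|0⟩) = -0.9738 and b = amp(|1⟩) = 0.2276:
new amp(|0⟩) = (0.809017)·a + (-0.587785i)·b = (-0.7878 - 0.1338i)
new amp(|1⟩) = (-0.587785i)·a + (0.809017)·b = (0.1841 + 0.5724i)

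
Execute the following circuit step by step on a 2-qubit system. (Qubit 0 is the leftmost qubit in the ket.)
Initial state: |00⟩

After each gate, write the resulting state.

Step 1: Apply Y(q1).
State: i|01⟩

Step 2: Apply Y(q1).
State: |00⟩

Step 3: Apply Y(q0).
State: i|10⟩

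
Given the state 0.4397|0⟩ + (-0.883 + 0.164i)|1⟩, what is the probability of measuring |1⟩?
0.8066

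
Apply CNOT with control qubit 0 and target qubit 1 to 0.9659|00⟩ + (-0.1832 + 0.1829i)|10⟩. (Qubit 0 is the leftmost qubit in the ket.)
0.9659|00⟩ + (-0.1832 + 0.1829i)|11⟩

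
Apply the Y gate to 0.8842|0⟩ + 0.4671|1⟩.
-0.4671i|0⟩ + 0.8842i|1⟩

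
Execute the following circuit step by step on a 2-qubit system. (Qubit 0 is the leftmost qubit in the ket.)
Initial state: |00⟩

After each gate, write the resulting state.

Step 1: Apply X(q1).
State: |01⟩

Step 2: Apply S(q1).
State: i|01⟩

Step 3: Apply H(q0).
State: (1/√2)i|01⟩ + (1/√2)i|11⟩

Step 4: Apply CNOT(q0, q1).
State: (1/√2)i|01⟩ + (1/√2)i|10⟩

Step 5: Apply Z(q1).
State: -(1/√2)i|01⟩ + (1/√2)i|10⟩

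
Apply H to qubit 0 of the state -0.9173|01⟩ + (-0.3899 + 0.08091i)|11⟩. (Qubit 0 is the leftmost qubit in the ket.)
(-0.9243 + 0.05721i)|01⟩ + (-0.3729 - 0.05721i)|11⟩

H on qubit 0 mixes each pair of kets that differ only in qubit 0: amplitudes (a, b) of (|…0…⟩, |…1…⟩) become ((a + b)/√2, (a − b)/√2). Kets absent from the input have amplitude 0.
(|01⟩, |11⟩): (a, b) = (-0.9173, (-0.3899 + 0.08091i)) → ((-0.9243 + 0.05721i), (-0.3729 - 0.05721i))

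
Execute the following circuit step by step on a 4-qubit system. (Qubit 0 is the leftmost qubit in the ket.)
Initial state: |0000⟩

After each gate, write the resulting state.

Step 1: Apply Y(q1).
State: i|0100⟩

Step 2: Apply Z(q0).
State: i|0100⟩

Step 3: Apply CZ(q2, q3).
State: i|0100⟩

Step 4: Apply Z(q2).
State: i|0100⟩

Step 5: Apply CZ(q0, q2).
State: i|0100⟩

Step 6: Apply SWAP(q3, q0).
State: i|0100⟩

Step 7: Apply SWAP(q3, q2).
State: i|0100⟩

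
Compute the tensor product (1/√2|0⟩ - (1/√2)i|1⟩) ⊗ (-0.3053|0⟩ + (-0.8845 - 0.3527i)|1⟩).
-0.2159|00⟩ + (-0.6254 - 0.2494i)|01⟩ + 0.2159i|10⟩ + (-0.2494 + 0.6254i)|11⟩

amp(|b₁b₂…⟩) = product of the factor amplitudes for bits b₁, b₂, …; only kets whose every factor amplitude is nonzero survive.
|00⟩: (1/√2)(-0.3053) = -0.2159
|01⟩: (1/√2)(-0.8845 - 0.3527i) = (-0.6254 - 0.2494i)
|10⟩: (-(1/√2)i)(-0.3053) = 0.2159i
|11⟩: (-(1/√2)i)(-0.8845 - 0.3527i) = (-0.2494 + 0.6254i)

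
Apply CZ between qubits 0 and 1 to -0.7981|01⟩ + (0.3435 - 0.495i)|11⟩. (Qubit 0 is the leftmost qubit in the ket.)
-0.7981|01⟩ + (-0.3435 + 0.495i)|11⟩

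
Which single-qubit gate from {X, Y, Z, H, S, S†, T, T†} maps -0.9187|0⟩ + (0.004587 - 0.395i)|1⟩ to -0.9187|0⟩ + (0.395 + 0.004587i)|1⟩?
S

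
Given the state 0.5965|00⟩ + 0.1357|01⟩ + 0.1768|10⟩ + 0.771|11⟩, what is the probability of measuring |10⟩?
0.03126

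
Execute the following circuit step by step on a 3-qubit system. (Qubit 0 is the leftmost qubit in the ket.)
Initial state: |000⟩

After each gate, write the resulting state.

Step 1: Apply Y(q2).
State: i|001⟩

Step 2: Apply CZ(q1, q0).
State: i|001⟩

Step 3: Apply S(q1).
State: i|001⟩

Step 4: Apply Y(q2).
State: |000⟩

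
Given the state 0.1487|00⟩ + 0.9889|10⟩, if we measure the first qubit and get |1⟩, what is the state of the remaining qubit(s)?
|0⟩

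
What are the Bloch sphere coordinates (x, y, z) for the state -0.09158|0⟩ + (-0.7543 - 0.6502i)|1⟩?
(0.1382, 0.1191, -0.9833)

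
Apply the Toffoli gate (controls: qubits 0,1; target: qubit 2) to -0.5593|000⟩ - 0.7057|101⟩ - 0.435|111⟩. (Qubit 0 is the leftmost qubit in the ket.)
-0.5593|000⟩ - 0.7057|101⟩ - 0.435|110⟩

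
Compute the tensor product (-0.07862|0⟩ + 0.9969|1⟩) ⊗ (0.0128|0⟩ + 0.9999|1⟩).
-0.001006|00⟩ - 0.07861|01⟩ + 0.01276|10⟩ + 0.9968|11⟩

amp(|b₁b₂…⟩) = product of the factor amplitudes for bits b₁, b₂, …; only kets whose every factor amplitude is nonzero survive.
|00⟩: (-0.07862)(0.0128) = -0.001006
|01⟩: (-0.07862)(0.9999) = -0.07861
|10⟩: (0.9969)(0.0128) = 0.01276
|11⟩: (0.9969)(0.9999) = 0.9968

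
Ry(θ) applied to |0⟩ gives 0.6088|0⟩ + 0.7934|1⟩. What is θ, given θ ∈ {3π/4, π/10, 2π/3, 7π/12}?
7π/12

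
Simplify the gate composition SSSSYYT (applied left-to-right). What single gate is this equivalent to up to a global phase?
T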